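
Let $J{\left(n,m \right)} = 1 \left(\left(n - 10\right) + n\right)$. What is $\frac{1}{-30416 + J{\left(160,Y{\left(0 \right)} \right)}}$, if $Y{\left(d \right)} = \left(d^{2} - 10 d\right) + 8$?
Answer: $- \frac{1}{30106} \approx -3.3216 \cdot 10^{-5}$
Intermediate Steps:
$Y{\left(d \right)} = 8 + d^{2} - 10 d$
$J{\left(n,m \right)} = -10 + 2 n$ ($J{\left(n,m \right)} = 1 \left(\left(-10 + n\right) + n\right) = 1 \left(-10 + 2 n\right) = -10 + 2 n$)
$\frac{1}{-30416 + J{\left(160,Y{\left(0 \right)} \right)}} = \frac{1}{-30416 + \left(-10 + 2 \cdot 160\right)} = \frac{1}{-30416 + \left(-10 + 320\right)} = \frac{1}{-30416 + 310} = \frac{1}{-30106} = - \frac{1}{30106}$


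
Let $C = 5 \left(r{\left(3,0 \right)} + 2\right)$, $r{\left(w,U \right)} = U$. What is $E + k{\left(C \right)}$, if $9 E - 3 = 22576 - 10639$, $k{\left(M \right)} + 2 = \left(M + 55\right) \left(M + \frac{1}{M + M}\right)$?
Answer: $\frac{23735}{12} \approx 1977.9$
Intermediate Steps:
$C = 10$ ($C = 5 \left(0 + 2\right) = 5 \cdot 2 = 10$)
$k{\left(M \right)} = -2 + \left(55 + M\right) \left(M + \frac{1}{2 M}\right)$ ($k{\left(M \right)} = -2 + \left(M + 55\right) \left(M + \frac{1}{M + M}\right) = -2 + \left(55 + M\right) \left(M + \frac{1}{2 M}\right)$)
$E = \frac{3980}{3}$ ($E = \frac{1}{3} + \frac{22576 - 10639}{9} = \frac{1}{3} + \frac{1}{9} \cdot 11937 = \frac{1}{3} + \frac{3979}{3} = \frac{3980}{3} \approx 1326.7$)
$E + k{\left(C \right)} = \frac{3980}{3} + \left(- \frac{3}{2} + 10^{2} + 55 \cdot 10 + \frac{55}{2 \cdot 10}\right) = \frac{3980}{3} + \left(- \frac{3}{2} + 100 + 550 + \frac{55}{2} \cdot \frac{1}{10}\right) = \frac{3980}{3} + \left(- \frac{3}{2} + 100 + 550 + \frac{11}{4}\right) = \frac{3980}{3} + \frac{2605}{4} = \frac{23735}{12}$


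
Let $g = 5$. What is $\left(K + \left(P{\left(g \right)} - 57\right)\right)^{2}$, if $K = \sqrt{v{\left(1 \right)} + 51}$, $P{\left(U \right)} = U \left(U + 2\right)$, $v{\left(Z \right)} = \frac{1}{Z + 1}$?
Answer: $\frac{\left(-44 + \sqrt{206}\right)^{2}}{4} \approx 219.74$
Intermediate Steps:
$v{\left(Z \right)} = \frac{1}{1 + Z}$
$P{\left(U \right)} = U \left(2 + U\right)$
$K = \frac{\sqrt{206}}{2}$ ($K = \sqrt{\frac{1}{1 + 1} + 51} = \sqrt{\frac{1}{2} + 51} = \sqrt{\frac{103}{2}} = \frac{\sqrt{206}}{2} \approx 7.1764$)
$\left(K + \left(P{\left(g \right)} - 57\right)\right)^{2} = \left(\frac{\sqrt{206}}{2} + \left(5 \left(2 + 5\right) - 57\right)\right)^{2} = \left(\frac{\sqrt{206}}{2} + \left(5 \cdot 7 - 57\right)\right)^{2} = \left(\frac{\sqrt{206}}{2} + \left(35 - 57\right)\right)^{2} = \left(\frac{\sqrt{206}}{2} - 22\right)^{2} = \left(-22 + \frac{\sqrt{206}}{2}\right)^{2}$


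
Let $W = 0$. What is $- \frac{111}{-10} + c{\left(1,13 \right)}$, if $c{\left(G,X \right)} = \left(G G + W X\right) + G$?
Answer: $\frac{131}{10} \approx 13.1$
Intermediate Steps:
$c{\left(G,X \right)} = G + G^{2}$ ($c{\left(G,X \right)} = \left(G G + 0 X\right) + G = \left(G^{2} + 0\right) + G = G^{2} + G = G + G^{2}$)
$- \frac{111}{-10} + c{\left(1,13 \right)} = - \frac{111}{-10} + 1 \left(1 + 1\right) = \left(-111\right) \left(- \frac{1}{10}\right) + 1 \cdot 2 = \frac{111}{10} + 2 = \frac{131}{10}$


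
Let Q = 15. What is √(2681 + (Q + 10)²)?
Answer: √3306 ≈ 57.498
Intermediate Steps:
√(2681 + (Q + 10)²) = √(2681 + (15 + 10)²) = √(2681 + 25²) = √(2681 + 625) = √3306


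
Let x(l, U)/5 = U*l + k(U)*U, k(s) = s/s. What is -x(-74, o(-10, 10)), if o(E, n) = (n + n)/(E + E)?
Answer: -365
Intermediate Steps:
o(E, n) = n/E (o(E, n) = (2*n)/((2*E)) = (2*n)*(1/(2*E)) = n/E)
k(s) = 1
x(l, U) = 5*U + 5*U*l (x(l, U) = 5*(U*l + 1*U) = 5*(U*l + U) = 5*(U + U*l) = 5*U + 5*U*l)
-x(-74, o(-10, 10)) = -5*10/(-10)*(1 - 74) = -5*10*(-⅒)*(-73) = -5*(-1)*(-73) = -1*365 = -365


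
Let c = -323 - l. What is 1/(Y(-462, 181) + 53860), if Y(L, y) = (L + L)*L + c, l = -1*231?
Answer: 1/480656 ≈ 2.0805e-6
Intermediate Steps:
l = -231
c = -92 (c = -323 - 1*(-231) = -323 + 231 = -92)
Y(L, y) = -92 + 2*L² (Y(L, y) = (L + L)*L - 92 = (2*L)*L - 92 = 2*L² - 92 = -92 + 2*L²)
1/(Y(-462, 181) + 53860) = 1/((-92 + 2*(-462)²) + 53860) = 1/((-92 + 2*213444) + 53860) = 1/((-92 + 426888) + 53860) = 1/(426796 + 53860) = 1/480656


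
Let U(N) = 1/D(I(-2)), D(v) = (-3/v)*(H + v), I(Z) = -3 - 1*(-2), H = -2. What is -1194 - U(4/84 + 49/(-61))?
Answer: -10745/9 ≈ -1193.9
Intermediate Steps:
I(Z) = -1 (I(Z) = -3 + 2 = -1)
D(v) = -3*(-2 + v)/v (D(v) = (-3/v)*(-2 + v) = -3*(-2 + v)/v)
U(N) = -⅑ (U(N) = 1/(-3 + 6/(-1)) = 1/(-3 + 6*(-1)) = 1/(-3 - 6) = 1/(-9) = -⅑)
-1194 - U(4/84 + 49/(-61)) = -1194 - 1*(-⅑) = -1194 + ⅑ = -10745/9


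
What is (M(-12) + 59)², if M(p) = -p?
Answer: 5041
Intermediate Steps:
(M(-12) + 59)² = (-1*(-12) + 59)² = (12 + 59)² = 71² = 5041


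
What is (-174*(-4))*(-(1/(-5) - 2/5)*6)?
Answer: 12528/5 ≈ 2505.6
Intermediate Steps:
(-174*(-4))*(-(1/(-5) - 2/5)*6) = (-29*(-24))*(-(1*(-⅕) - 2*⅕)*6) = 696*(-(-⅕ - ⅖)*6) = 696*(-1*(-⅗)*6) = 696*((⅗)*6) = 696*(18/5) = 12528/5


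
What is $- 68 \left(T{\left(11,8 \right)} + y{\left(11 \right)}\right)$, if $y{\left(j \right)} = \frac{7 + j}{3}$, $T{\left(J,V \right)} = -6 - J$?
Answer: $748$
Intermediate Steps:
$y{\left(j \right)} = \frac{7}{3} + \frac{j}{3}$ ($y{\left(j \right)} = \left(7 + j\right) \frac{1}{3} = \frac{7}{3} + \frac{j}{3}$)
$- 68 \left(T{\left(11,8 \right)} + y{\left(11 \right)}\right) = - 68 \left(\left(-6 - 11\right) + \left(\frac{7}{3} + \frac{1}{3} \cdot 11\right)\right) = - 68 \left(\left(-6 - 11\right) + \left(\frac{7}{3} + \frac{11}{3}\right)\right) = - 68 \left(-17 + 6\right) = \left(-68\right) \left(-11\right) = 748$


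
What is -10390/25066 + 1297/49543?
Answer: -241120584/620922419 ≈ -0.38833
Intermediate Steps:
-10390/25066 + 1297/49543 = -10390*1/25066 + 1297*(1/49543) = -5195/12533 + 1297/49543 = -241120584/620922419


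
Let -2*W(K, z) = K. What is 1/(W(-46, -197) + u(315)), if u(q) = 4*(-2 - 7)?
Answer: -1/13 ≈ -0.076923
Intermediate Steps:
W(K, z) = -K/2
u(q) = -36 (u(q) = 4*(-9) = -36)
1/(W(-46, -197) + u(315)) = 1/(-1/2*(-46) - 36) = 1/(23 - 36) = 1/(-13) = -1/13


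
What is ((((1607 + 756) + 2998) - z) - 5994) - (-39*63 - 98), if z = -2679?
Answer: 4601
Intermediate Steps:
((((1607 + 756) + 2998) - z) - 5994) - (-39*63 - 98) = ((((1607 + 756) + 2998) - 1*(-2679)) - 5994) - (-39*63 - 98) = (((2363 + 2998) + 2679) - 5994) - (-2457 - 98) = ((5361 + 2679) - 5994) - 1*(-2555) = (8040 - 5994) + 2555 = 2046 + 2555 = 4601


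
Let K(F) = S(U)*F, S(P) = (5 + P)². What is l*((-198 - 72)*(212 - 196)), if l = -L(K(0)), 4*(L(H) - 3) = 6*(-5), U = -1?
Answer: -19440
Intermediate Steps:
K(F) = 16*F (K(F) = (5 - 1)²*F = 4²*F = 16*F)
L(H) = -9/2 (L(H) = 3 + (6*(-5))/4 = 3 + (¼)*(-30) = 3 - 15/2 = -9/2)
l = 9/2 (l = -1*(-9/2) = 9/2 ≈ 4.5000)
l*((-198 - 72)*(212 - 196)) = 9*((-198 - 72)*(212 - 196))/2 = 9*(-270*16)/2 = (9/2)*(-4320) = -19440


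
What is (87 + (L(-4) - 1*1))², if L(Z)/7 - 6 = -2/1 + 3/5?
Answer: 349281/25 ≈ 13971.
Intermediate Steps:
L(Z) = 161/5 (L(Z) = 42 + 7*(-2/1 + 3/5) = 42 + 7*(-2*1 + 3*(⅕)) = 42 + 7*(-2 + ⅗) = 42 + 7*(-7/5) = 42 - 49/5 = 161/5)
(87 + (L(-4) - 1*1))² = (87 + (161/5 - 1*1))² = (87 + (161/5 - 1))² = (87 + 156/5)² = (591/5)² = 349281/25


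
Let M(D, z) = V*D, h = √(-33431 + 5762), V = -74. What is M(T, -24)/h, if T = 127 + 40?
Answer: 12358*I*√27669/27669 ≈ 74.294*I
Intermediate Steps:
T = 167
h = I*√27669 (h = √(-27669) = I*√27669 ≈ 166.34*I)
M(D, z) = -74*D
M(T, -24)/h = (-74*167)/((I*√27669)) = -(-12358)*I*√27669/27669 = 12358*I*√27669/27669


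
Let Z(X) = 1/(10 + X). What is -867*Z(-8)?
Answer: -867/2 ≈ -433.50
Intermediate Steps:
-867*Z(-8) = -867/(10 - 8) = -867/2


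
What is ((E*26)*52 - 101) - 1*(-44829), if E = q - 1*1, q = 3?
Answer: 47432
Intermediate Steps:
E = 2 (E = 3 - 1*1 = 3 - 1 = 2)
((E*26)*52 - 101) - 1*(-44829) = ((2*26)*52 - 101) - 1*(-44829) = (52*52 - 101) + 44829 = (2704 - 101) + 44829 = 2603 + 44829 = 47432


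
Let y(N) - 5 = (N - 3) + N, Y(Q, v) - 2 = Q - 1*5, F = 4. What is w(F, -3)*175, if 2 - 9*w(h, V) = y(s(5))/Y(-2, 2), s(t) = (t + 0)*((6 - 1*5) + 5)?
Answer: 280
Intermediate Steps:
Y(Q, v) = -3 + Q (Y(Q, v) = 2 + (Q - 1*5) = 2 + (Q - 5) = 2 + (-5 + Q) = -3 + Q)
s(t) = 6*t (s(t) = t*((6 - 5) + 5) = t*(1 + 5) = t*6 = 6*t)
y(N) = 2 + 2*N (y(N) = 5 + ((N - 3) + N) = 5 + ((-3 + N) + N) = 5 + (-3 + 2*N) = 2 + 2*N)
w(h, V) = 8/5 (w(h, V) = 2/9 - (2 + 2*(6*5))/(9*(-3 - 2)) = 2/9 - (2 + 2*30)/(9*(-5)) = 2/9 - (2 + 60)*(-1)/(9*5) = 2/9 - 62*(-1)/(9*5) = 2/9 - 1/9*(-62/5) = 2/9 + 62/45 = 8/5)
w(F, -3)*175 = (8/5)*175 = 280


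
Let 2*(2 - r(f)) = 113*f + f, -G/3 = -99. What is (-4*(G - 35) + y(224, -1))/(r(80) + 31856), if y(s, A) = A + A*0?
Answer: -1049/27298 ≈ -0.038428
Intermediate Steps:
G = 297 (G = -3*(-99) = 297)
y(s, A) = A (y(s, A) = A + 0 = A)
r(f) = 2 - 57*f (r(f) = 2 - (113*f + f)/2 = 2 - 57*f)
(-4*(G - 35) + y(224, -1))/(r(80) + 31856) = (-4*(297 - 35) - 1)/((2 - 57*80) + 31856) = (-4*262 - 1)/((2 - 4560) + 31856) = (-1048 - 1)/(-4558 + 31856) = -1049/27298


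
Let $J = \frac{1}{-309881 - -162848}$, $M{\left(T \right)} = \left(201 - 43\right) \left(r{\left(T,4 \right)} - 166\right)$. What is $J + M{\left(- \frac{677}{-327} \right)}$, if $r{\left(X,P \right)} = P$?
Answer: $- \frac{3763456669}{147033} \approx -25596.0$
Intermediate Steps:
$M{\left(T \right)} = -25596$ ($M{\left(T \right)} = \left(201 - 43\right) \left(4 - 166\right) = 158 \left(-162\right) = -25596$)
$J = - \frac{1}{147033}$ ($J = \frac{1}{-309881 + \left(-41044 + 203892\right)} = \frac{1}{-309881 + 162848} = \frac{1}{-147033} = - \frac{1}{147033} \approx -6.8012 \cdot 10^{-6}$)
$J + M{\left(- \frac{677}{-327} \right)} = - \frac{1}{147033} - 25596 = - \frac{3763456669}{147033}$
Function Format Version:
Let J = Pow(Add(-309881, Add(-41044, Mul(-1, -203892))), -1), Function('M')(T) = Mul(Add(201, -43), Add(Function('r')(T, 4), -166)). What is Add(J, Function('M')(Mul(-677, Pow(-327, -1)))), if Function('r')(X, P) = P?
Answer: Rational(-3763456669, 147033) ≈ -25596.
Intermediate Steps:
Function('M')(T) = -25596 (Function('M')(T) = Mul(Add(201, -43), Add(4, -166)) = Mul(158, -162) = -25596)
J = Rational(-1, 147033) (J = Pow(Add(-309881, Add(-41044, 203892)), -1) = Pow(Add(-309881, 162848), -1) = Pow(-147033, -1) = Rational(-1, 147033) ≈ -6.8012e-6)
Add(J, Function('M')(Mul(-677, Pow(-327, -1)))) = Add(Rational(-1, 147033), -25596) = Rational(-3763456669, 147033)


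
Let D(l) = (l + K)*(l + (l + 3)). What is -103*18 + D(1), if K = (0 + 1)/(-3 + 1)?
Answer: -3703/2 ≈ -1851.5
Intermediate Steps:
K = -½ (K = 1/(-2) = 1*(-½) = -½ ≈ -0.50000)
D(l) = (3 + 2*l)*(-½ + l) (D(l) = (l - ½)*(l + (l + 3)) = (-½ + l)*(l + (3 + l)) = (-½ + l)*(3 + 2*l) = (3 + 2*l)*(-½ + l))
-103*18 + D(1) = -103*18 + (-3/2 + 2*1 + 2*1²) = -1854 + (-3/2 + 2 + 2*1) = -1854 + (-3/2 + 2 + 2) = -1854 + 5/2 = -3703/2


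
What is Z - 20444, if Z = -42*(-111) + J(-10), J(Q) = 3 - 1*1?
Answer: -15780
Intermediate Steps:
J(Q) = 2 (J(Q) = 3 - 1 = 2)
Z = 4664 (Z = -42*(-111) + 2 = 4662 + 2 = 4664)
Z - 20444 = 4664 - 20444 = -15780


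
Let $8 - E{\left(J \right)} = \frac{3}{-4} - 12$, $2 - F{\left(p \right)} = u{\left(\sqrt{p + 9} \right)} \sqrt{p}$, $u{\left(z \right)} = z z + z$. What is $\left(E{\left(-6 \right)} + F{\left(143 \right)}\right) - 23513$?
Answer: $- \frac{93961}{4} - 152 \sqrt{143} - 2 \sqrt{5434} \approx -25455.0$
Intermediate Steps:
$u{\left(z \right)} = z + z^{2}$ ($u{\left(z \right)} = z^{2} + z = z + z^{2}$)
$F{\left(p \right)} = 2 - \sqrt{p} \sqrt{9 + p} \left(1 + \sqrt{9 + p}\right)$ ($F{\left(p \right)} = 2 - \sqrt{p + 9} \left(1 + \sqrt{p + 9}\right) \sqrt{p} = 2 - \sqrt{9 + p} \left(1 + \sqrt{9 + p}\right) \sqrt{p} = 2 - \sqrt{p} \sqrt{9 + p} \left(1 + \sqrt{9 + p}\right)$)
$E{\left(J \right)} = \frac{83}{4}$ ($E{\left(J \right)} = 8 - \left(\frac{3}{-4} - 12\right) = 8 - \left(3 \left(- \frac{1}{4}\right) - 12\right) = 8 - \left(- \frac{3}{4} - 12\right) = 8 - - \frac{51}{4} = 8 + \frac{51}{4} = \frac{83}{4}$)
$\left(E{\left(-6 \right)} + F{\left(143 \right)}\right) - 23513 = \left(\frac{83}{4} + \left(2 - \sqrt{143} \sqrt{9 + 143} \left(1 + \sqrt{9 + 143}\right)\right)\right) - 23513 = \left(\frac{83}{4} + \left(2 - \sqrt{143} \sqrt{152} \left(1 + \sqrt{152}\right)\right)\right) - 23513 = \left(\frac{83}{4} + \left(2 - \sqrt{143} \cdot 2 \sqrt{38} \left(1 + 2 \sqrt{38}\right)\right)\right) - 23513 = \left(\frac{83}{4} + \left(2 - 2 \sqrt{5434} \left(1 + 2 \sqrt{38}\right)\right)\right) - 23513 = \left(\frac{91}{4} - 2 \sqrt{5434} \left(1 + 2 \sqrt{38}\right)\right) - 23513 = - \frac{93961}{4} - 2 \sqrt{5434} \left(1 + 2 \sqrt{38}\right)$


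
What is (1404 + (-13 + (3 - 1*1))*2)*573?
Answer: 791886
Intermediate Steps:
(1404 + (-13 + (3 - 1*1))*2)*573 = (1404 + (-13 + (3 - 1))*2)*573 = (1404 + (-13 + 2)*2)*573 = (1404 - 11*2)*573 = (1404 - 22)*573 = 1382*573 = 791886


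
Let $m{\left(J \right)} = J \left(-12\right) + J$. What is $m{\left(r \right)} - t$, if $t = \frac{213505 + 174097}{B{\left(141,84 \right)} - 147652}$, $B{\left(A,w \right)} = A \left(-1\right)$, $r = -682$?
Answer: $\frac{1109130688}{147793} \approx 7504.6$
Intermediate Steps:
$B{\left(A,w \right)} = - A$
$t = - \frac{387602}{147793}$ ($t = \frac{213505 + 174097}{\left(-1\right) 141 - 147652} = \frac{387602}{-141 - 147652} = \frac{387602}{-147793} = 387602 \left(- \frac{1}{147793}\right) = - \frac{387602}{147793} \approx -2.6226$)
$m{\left(J \right)} = - 11 J$ ($m{\left(J \right)} = - 12 J + J = - 11 J$)
$m{\left(r \right)} - t = \left(-11\right) \left(-682\right) - - \frac{387602}{147793} = 7502 + \frac{387602}{147793} = \frac{1109130688}{147793}$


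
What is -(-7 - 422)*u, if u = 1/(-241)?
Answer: -429/241 ≈ -1.7801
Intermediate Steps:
u = -1/241 ≈ -0.0041494
-(-7 - 422)*u = -(-7 - 422)*(-1)/241 = -(-429)*(-1)/241 = -1*429/241 = -429/241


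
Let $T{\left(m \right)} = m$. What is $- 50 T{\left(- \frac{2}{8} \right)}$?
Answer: $\frac{25}{2} \approx 12.5$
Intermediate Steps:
$- 50 T{\left(- \frac{2}{8} \right)} = - 50 \left(- \frac{2}{8}\right) = - 50 \left(\left(-2\right) \frac{1}{8}\right) = \left(-50\right) \left(- \frac{1}{4}\right) = \frac{25}{2}$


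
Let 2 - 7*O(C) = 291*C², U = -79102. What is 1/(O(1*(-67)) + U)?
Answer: -7/1860011 ≈ -3.7634e-6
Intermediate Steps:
O(C) = 2/7 - 291*C²/7
1/(O(1*(-67)) + U) = 1/((2/7 - 291*(1*(-67))²/7) - 79102) = 1/((2/7 - 291/7*(-67)²) - 79102) = 1/((2/7 - 291/7*4489) - 79102) = 1/((2/7 - 1306299/7) - 79102) = 1/(-1306297/7 - 79102) = 1/(-1860011/7) = -7/1860011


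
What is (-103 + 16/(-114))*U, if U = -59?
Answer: 346861/57 ≈ 6085.3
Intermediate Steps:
(-103 + 16/(-114))*U = (-103 + 16/(-114))*(-59) = (-103 + 16*(-1/114))*(-59) = (-103 - 8/57)*(-59) = -5879/57*(-59) = 346861/57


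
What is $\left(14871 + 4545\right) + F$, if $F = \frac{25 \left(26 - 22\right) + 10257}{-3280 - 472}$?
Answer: $\frac{72838475}{3752} \approx 19413.0$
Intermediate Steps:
$F = - \frac{10357}{3752}$ ($F = \frac{25 \cdot 4 + 10257}{-3752} = \left(100 + 10257\right) \left(- \frac{1}{3752}\right) = 10357 \left(- \frac{1}{3752}\right) = - \frac{10357}{3752} \approx -2.7604$)
$\left(14871 + 4545\right) + F = \left(14871 + 4545\right) - \frac{10357}{3752} = 19416 - \frac{10357}{3752} = \frac{72838475}{3752}$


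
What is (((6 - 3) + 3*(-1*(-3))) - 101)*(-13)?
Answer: 1157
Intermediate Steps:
(((6 - 3) + 3*(-1*(-3))) - 101)*(-13) = ((3 + 3*3) - 101)*(-13) = ((3 + 9) - 101)*(-13) = (12 - 101)*(-13) = -89*(-13) = 1157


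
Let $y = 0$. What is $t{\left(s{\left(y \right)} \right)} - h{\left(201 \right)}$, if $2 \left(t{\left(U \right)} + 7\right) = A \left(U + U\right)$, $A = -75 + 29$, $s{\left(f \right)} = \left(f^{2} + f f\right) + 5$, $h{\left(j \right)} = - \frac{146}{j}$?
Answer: $- \frac{47491}{201} \approx -236.27$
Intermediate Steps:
$s{\left(f \right)} = 5 + 2 f^{2}$ ($s{\left(f \right)} = \left(f^{2} + f^{2}\right) + 5 = 2 f^{2} + 5 = 5 + 2 f^{2}$)
$A = -46$
$t{\left(U \right)} = -7 - 46 U$ ($t{\left(U \right)} = -7 + \frac{\left(-46\right) \left(U + U\right)}{2} = -7 + \frac{\left(-46\right) 2 U}{2} = -7 + \frac{\left(-92\right) U}{2} = -7 - 46 U$)
$t{\left(s{\left(y \right)} \right)} - h{\left(201 \right)} = \left(-7 - 46 \left(5 + 2 \cdot 0^{2}\right)\right) - - \frac{146}{201} = \left(-7 - 46 \left(5 + 2 \cdot 0\right)\right) - \left(-146\right) \frac{1}{201} = \left(-7 - 46 \left(5 + 0\right)\right) - - \frac{146}{201} = \left(-7 - 230\right) + \frac{146}{201} = -237 + \frac{146}{201} = - \frac{47491}{201}$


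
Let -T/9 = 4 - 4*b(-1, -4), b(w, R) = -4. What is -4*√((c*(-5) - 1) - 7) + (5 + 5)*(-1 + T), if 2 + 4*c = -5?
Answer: -1810 - 2*√3 ≈ -1813.5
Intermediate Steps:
c = -7/4 (c = -½ + (¼)*(-5) = -½ - 5/4 = -7/4 ≈ -1.7500)
T = -180 (T = -9*(4 - 4*(-4)) = -9*(4 + 16) = -9*20 = -180)
-4*√((c*(-5) - 1) - 7) + (5 + 5)*(-1 + T) = -4*√((-7/4*(-5) - 1) - 7) + (5 + 5)*(-1 - 180) = -4*√((35/4 - 1) - 7) + 10*(-181) = -4*√(31/4 - 7) - 1810 = -2*√3 - 1810 = -1810 - 2*√3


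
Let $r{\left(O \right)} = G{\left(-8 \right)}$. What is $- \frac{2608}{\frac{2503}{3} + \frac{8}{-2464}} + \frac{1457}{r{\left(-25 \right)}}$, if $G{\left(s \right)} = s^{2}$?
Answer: $\frac{969005209}{49338944} \approx 19.64$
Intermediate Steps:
$r{\left(O \right)} = 64$ ($r{\left(O \right)} = \left(-8\right)^{2} = 64$)
$- \frac{2608}{\frac{2503}{3} + \frac{8}{-2464}} + \frac{1457}{r{\left(-25 \right)}} = - \frac{2608}{\frac{2503}{3} + \frac{8}{-2464}} + \frac{1457}{64} = - \frac{2608}{2503 \cdot \frac{1}{3} + 8 \left(- \frac{1}{2464}\right)} + 1457 \cdot \frac{1}{64} = - \frac{2608}{\frac{2503}{3} - \frac{1}{308}} + \frac{1457}{64} = - \frac{2608}{\frac{770921}{924}} + \frac{1457}{64} = \left(-2608\right) \frac{924}{770921} + \frac{1457}{64} = - \frac{2409792}{770921} + \frac{1457}{64} = \frac{969005209}{49338944}$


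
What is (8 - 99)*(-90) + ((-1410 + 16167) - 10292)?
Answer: 12655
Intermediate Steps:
(8 - 99)*(-90) + ((-1410 + 16167) - 10292) = -91*(-90) + (14757 - 10292) = 8190 + 4465 = 12655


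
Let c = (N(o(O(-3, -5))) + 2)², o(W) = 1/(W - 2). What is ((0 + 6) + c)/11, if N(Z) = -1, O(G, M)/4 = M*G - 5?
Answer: 7/11 ≈ 0.63636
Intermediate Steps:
O(G, M) = -20 + 4*G*M (O(G, M) = 4*(M*G - 5) = 4*(G*M - 5) = 4*(-5 + G*M) = -20 + 4*G*M)
o(W) = 1/(-2 + W)
c = 1 (c = (-1 + 2)² = 1² = 1)
((0 + 6) + c)/11 = ((0 + 6) + 1)/11 = (6 + 1)/11 = (1/11)*7 = 7/11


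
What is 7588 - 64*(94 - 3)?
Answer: 1764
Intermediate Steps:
7588 - 64*(94 - 3) = 7588 - 64*91 = 7588 - 5824 = 1764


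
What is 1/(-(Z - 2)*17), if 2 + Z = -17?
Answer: 1/357 ≈ 0.0028011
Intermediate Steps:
Z = -19 (Z = -2 - 17 = -19)
1/(-(Z - 2)*17) = 1/(-(-19 - 2)*17) = 1/(-(-21)*17) = 1/(-1*(-357)) = 1/357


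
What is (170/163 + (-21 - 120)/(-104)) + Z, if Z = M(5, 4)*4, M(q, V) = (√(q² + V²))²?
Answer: 2820791/16952 ≈ 166.40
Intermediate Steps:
M(q, V) = V² + q² (M(q, V) = (√(V² + q²))² = V² + q²)
Z = 164 (Z = (4² + 5²)*4 = (16 + 25)*4 = 41*4 = 164)
(170/163 + (-21 - 120)/(-104)) + Z = (170/163 + (-21 - 120)/(-104)) + 164 = (170*(1/163) - 141*(-1/104)) + 164 = (170/163 + 141/104) + 164 = 40663/16952 + 164 = 2820791/16952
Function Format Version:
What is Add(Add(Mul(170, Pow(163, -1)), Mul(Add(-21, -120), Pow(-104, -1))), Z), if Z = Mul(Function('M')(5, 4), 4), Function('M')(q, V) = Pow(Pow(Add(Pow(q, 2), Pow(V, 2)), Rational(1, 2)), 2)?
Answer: Rational(2820791, 16952) ≈ 166.40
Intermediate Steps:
Function('M')(q, V) = Add(Pow(V, 2), Pow(q, 2)) (Function('M')(q, V) = Pow(Pow(Add(Pow(V, 2), Pow(q, 2)), Rational(1, 2)), 2) = Add(Pow(V, 2), Pow(q, 2)))
Z = 164 (Z = Mul(Add(Pow(4, 2), Pow(5, 2)), 4) = Mul(Add(16, 25), 4) = Mul(41, 4) = 164)
Add(Add(Mul(170, Pow(163, -1)), Mul(Add(-21, -120), Pow(-104, -1))), Z) = Add(Add(Mul(170, Pow(163, -1)), Mul(Add(-21, -120), Pow(-104, -1))), 164) = Add(Add(Mul(170, Rational(1, 163)), Mul(-141, Rational(-1, 104))), 164) = Add(Add(Rational(170, 163), Rational(141, 104)), 164) = Add(Rational(40663, 16952), 164) = Rational(2820791, 16952)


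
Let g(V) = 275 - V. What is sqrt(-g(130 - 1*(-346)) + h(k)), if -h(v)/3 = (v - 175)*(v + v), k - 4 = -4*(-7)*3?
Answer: 13*sqrt(273) ≈ 214.80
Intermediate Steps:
k = 88 (k = 4 - 4*(-7)*3 = 4 + 28*3 = 4 + 84 = 88)
h(v) = -6*v*(-175 + v) (h(v) = -3*(v - 175)*(v + v) = -3*(-175 + v)*2*v = -6*v*(-175 + v))
sqrt(-g(130 - 1*(-346)) + h(k)) = sqrt(-(275 - (130 - 1*(-346))) + 6*88*(175 - 1*88)) = sqrt(-(275 - (130 + 346)) + 6*88*(175 - 88)) = sqrt(-(275 - 1*476) + 6*88*87) = sqrt(-(275 - 476) + 45936) = sqrt(-1*(-201) + 45936) = sqrt(201 + 45936) = sqrt(46137) = 13*sqrt(273)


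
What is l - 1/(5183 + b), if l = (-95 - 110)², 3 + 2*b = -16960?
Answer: 277238927/6597 ≈ 42025.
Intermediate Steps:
b = -16963/2 (b = -3/2 + (½)*(-16960) = -3/2 - 8480 = -16963/2 ≈ -8481.5)
l = 42025 (l = (-205)² = 42025)
l - 1/(5183 + b) = 42025 - 1/(5183 - 16963/2) = 42025 - 1/(-6597/2) = 42025 - 1*(-2/6597) = 42025 + 2/6597 = 277238927/6597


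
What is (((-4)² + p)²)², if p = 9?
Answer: 390625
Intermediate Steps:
(((-4)² + p)²)² = (((-4)² + 9)²)² = ((16 + 9)²)² = (25²)² = 625² = 390625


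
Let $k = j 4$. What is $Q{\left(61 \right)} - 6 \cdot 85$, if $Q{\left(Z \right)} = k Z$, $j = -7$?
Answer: $-2218$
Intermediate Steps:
$k = -28$ ($k = \left(-7\right) 4 = -28$)
$Q{\left(Z \right)} = - 28 Z$
$Q{\left(61 \right)} - 6 \cdot 85 = \left(-28\right) 61 - 6 \cdot 85 = -1708 - 510 = -2218$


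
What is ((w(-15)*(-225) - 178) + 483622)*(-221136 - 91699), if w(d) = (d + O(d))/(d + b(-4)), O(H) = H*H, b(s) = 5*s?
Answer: -151660530990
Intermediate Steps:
O(H) = H²
w(d) = (d + d²)/(-20 + d) (w(d) = (d + d²)/(d + 5*(-4)) = (d + d²)/(d - 20) = (d + d²)/(-20 + d))
((w(-15)*(-225) - 178) + 483622)*(-221136 - 91699) = ((-15*(1 - 15)/(-20 - 15)*(-225) - 178) + 483622)*(-221136 - 91699) = ((-15*(-14)/(-35)*(-225) - 178) + 483622)*(-312835) = ((-15*(-1/35)*(-14)*(-225) - 178) + 483622)*(-312835) = ((-6*(-225) - 178) + 483622)*(-312835) = ((1350 - 178) + 483622)*(-312835) = (1172 + 483622)*(-312835) = 484794*(-312835) = -151660530990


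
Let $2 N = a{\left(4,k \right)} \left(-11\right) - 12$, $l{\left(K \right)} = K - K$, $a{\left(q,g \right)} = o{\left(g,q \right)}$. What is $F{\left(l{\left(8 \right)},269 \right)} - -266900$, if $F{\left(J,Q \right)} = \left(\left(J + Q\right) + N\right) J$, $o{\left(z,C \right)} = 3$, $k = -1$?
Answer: $266900$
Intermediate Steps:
$a{\left(q,g \right)} = 3$
$l{\left(K \right)} = 0$
$N = - \frac{45}{2}$ ($N = \frac{3 \left(-11\right) - 12}{2} = \frac{-33 - 12}{2} = \frac{1}{2} \left(-45\right) = - \frac{45}{2} \approx -22.5$)
$F{\left(J,Q \right)} = J \left(- \frac{45}{2} + J + Q\right)$ ($F{\left(J,Q \right)} = \left(\left(J + Q\right) - \frac{45}{2}\right) J = \left(- \frac{45}{2} + J + Q\right) J = J \left(- \frac{45}{2} + J + Q\right)$)
$F{\left(l{\left(8 \right)},269 \right)} - -266900 = \frac{1}{2} \cdot 0 \left(-45 + 2 \cdot 0 + 2 \cdot 269\right) - -266900 = \frac{1}{2} \cdot 0 \left(-45 + 0 + 538\right) + 266900 = \frac{1}{2} \cdot 0 \cdot 493 + 266900 = 0 + 266900 = 266900$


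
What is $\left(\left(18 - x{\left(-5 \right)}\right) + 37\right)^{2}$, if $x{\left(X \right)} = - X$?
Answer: $2500$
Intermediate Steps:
$\left(\left(18 - x{\left(-5 \right)}\right) + 37\right)^{2} = \left(\left(18 - \left(-1\right) \left(-5\right)\right) + 37\right)^{2} = \left(\left(18 - 5\right) + 37\right)^{2} = \left(13 + 37\right)^{2} = 50^{2} = 2500$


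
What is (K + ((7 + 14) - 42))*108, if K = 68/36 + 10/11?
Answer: -21624/11 ≈ -1965.8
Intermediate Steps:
K = 277/99 (K = 68*(1/36) + 10*(1/11) = 17/9 + 10/11 = 277/99 ≈ 2.7980)
(K + ((7 + 14) - 42))*108 = (277/99 + ((7 + 14) - 42))*108 = (277/99 + (21 - 42))*108 = (277/99 - 21)*108 = -1802/99*108 = -21624/11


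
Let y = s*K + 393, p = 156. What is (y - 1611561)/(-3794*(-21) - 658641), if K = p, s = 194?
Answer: 526968/192989 ≈ 2.7306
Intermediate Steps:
K = 156
y = 30657 (y = 194*156 + 393 = 30264 + 393 = 30657)
(y - 1611561)/(-3794*(-21) - 658641) = (30657 - 1611561)/(-3794*(-21) - 658641) = -1580904/(79674 - 658641) = -1580904/(-578967) = -1580904*(-1/578967) = 526968/192989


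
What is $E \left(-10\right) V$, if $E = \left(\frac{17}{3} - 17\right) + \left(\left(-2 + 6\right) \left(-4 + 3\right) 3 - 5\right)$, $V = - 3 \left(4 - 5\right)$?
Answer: $850$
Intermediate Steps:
$V = 3$ ($V = \left(-3\right) \left(-1\right) = 3$)
$E = - \frac{85}{3}$ ($E = \left(17 \cdot \frac{1}{3} - 17\right) + \left(4 \left(-1\right) 3 - 5\right) = \left(\frac{17}{3} - 17\right) - 17 = - \frac{34}{3} - 17 = - \frac{85}{3} \approx -28.333$)
$E \left(-10\right) V = \left(- \frac{85}{3}\right) \left(-10\right) 3 = \frac{850}{3} \cdot 3 = 850$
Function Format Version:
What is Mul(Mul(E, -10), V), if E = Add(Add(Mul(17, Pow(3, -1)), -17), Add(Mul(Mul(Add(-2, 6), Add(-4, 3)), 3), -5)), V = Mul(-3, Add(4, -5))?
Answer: 850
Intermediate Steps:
V = 3 (V = Mul(-3, -1) = 3)
E = Rational(-85, 3) (E = Add(Add(Mul(17, Rational(1, 3)), -17), Add(Mul(Mul(4, -1), 3), -5)) = Add(Add(Rational(17, 3), -17), Add(Mul(-4, 3), -5)) = Add(Rational(-34, 3), Add(-12, -5)) = Add(Rational(-34, 3), -17) = Rational(-85, 3) ≈ -28.333)
Mul(Mul(E, -10), V) = Mul(Mul(Rational(-85, 3), -10), 3) = Mul(Rational(850, 3), 3) = 850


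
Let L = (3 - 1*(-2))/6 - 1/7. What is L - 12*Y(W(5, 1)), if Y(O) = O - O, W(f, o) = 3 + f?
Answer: 29/42 ≈ 0.69048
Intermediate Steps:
L = 29/42 (L = (3 + 2)*(1/6) - 1*1/7 = 5*(1/6) - 1/7 = 5/6 - 1/7 = 29/42 ≈ 0.69048)
Y(O) = 0
L - 12*Y(W(5, 1)) = 29/42 - 12*0 = 29/42 + 0 = 29/42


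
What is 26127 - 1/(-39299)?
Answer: 1026764974/39299 ≈ 26127.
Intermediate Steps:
26127 - 1/(-39299) = 26127 - 1*(-1/39299) = 26127 + 1/39299 = 1026764974/39299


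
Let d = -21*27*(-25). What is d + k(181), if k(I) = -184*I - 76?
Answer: -19205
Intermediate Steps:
k(I) = -76 - 184*I
d = 14175 (d = -567*(-25) = 14175)
d + k(181) = 14175 + (-76 - 184*181) = 14175 + (-76 - 33304) = 14175 - 33380 = -19205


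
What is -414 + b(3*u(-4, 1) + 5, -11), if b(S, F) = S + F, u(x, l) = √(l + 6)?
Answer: -420 + 3*√7 ≈ -412.06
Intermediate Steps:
u(x, l) = √(6 + l)
b(S, F) = F + S
-414 + b(3*u(-4, 1) + 5, -11) = -414 + (-11 + (3*√(6 + 1) + 5)) = -414 + (-11 + (3*√7 + 5)) = -414 + (-11 + (5 + 3*√7)) = -414 + (-6 + 3*√7) = -420 + 3*√7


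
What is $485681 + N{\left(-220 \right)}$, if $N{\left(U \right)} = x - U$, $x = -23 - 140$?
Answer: $485738$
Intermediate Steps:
$x = -163$
$N{\left(U \right)} = -163 - U$
$485681 + N{\left(-220 \right)} = 485681 - -57 = 485681 + \left(-163 + 220\right) = 485681 + 57 = 485738$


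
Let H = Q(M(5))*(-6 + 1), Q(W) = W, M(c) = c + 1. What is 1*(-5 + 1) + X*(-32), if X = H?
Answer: 956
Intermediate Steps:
M(c) = 1 + c
H = -30 (H = (1 + 5)*(-6 + 1) = 6*(-5) = -30)
X = -30
1*(-5 + 1) + X*(-32) = 1*(-5 + 1) - 30*(-32) = 1*(-4) + 960 = -4 + 960 = 956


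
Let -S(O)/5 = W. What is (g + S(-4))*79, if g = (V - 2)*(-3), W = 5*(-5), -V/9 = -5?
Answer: -316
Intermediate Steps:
V = 45 (V = -9*(-5) = 45)
W = -25
S(O) = 125 (S(O) = -5*(-25) = 125)
g = -129 (g = (45 - 2)*(-3) = 43*(-3) = -129)
(g + S(-4))*79 = (-129 + 125)*79 = -4*79 = -316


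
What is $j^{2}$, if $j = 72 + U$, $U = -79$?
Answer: $49$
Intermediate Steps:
$j = -7$ ($j = 72 - 79 = -7$)
$j^{2} = \left(-7\right)^{2} = 49$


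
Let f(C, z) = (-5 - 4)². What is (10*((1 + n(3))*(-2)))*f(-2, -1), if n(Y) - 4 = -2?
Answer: -4860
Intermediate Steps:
n(Y) = 2 (n(Y) = 4 - 2 = 2)
f(C, z) = 81 (f(C, z) = (-9)² = 81)
(10*((1 + n(3))*(-2)))*f(-2, -1) = (10*((1 + 2)*(-2)))*81 = (10*(3*(-2)))*81 = (10*(-6))*81 = -60*81 = -4860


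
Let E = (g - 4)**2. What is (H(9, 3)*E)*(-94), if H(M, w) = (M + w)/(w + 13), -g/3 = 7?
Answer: -88125/2 ≈ -44063.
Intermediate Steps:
g = -21 (g = -3*7 = -21)
H(M, w) = (M + w)/(13 + w)
E = 625 (E = (-21 - 4)**2 = (-25)**2 = 625)
(H(9, 3)*E)*(-94) = (((9 + 3)/(13 + 3))*625)*(-94) = ((12/16)*625)*(-94) = (((1/16)*12)*625)*(-94) = ((3/4)*625)*(-94) = (1875/4)*(-94) = -88125/2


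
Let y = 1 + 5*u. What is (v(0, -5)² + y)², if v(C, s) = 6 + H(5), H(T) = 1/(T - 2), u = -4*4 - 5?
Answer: 330625/81 ≈ 4081.8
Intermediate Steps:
u = -21 (u = -16 - 5 = -21)
H(T) = 1/(-2 + T)
v(C, s) = 19/3 (v(C, s) = 6 + 1/(-2 + 5) = 6 + 1/3 = 6 + ⅓ = 19/3)
y = -104 (y = 1 + 5*(-21) = 1 - 105 = -104)
(v(0, -5)² + y)² = ((19/3)² - 104)² = (361/9 - 104)² = (-575/9)² = 330625/81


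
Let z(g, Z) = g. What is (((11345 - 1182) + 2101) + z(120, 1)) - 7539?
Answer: 4845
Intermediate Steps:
(((11345 - 1182) + 2101) + z(120, 1)) - 7539 = (((11345 - 1182) + 2101) + 120) - 7539 = ((10163 + 2101) + 120) - 7539 = (12264 + 120) - 7539 = 12384 - 7539 = 4845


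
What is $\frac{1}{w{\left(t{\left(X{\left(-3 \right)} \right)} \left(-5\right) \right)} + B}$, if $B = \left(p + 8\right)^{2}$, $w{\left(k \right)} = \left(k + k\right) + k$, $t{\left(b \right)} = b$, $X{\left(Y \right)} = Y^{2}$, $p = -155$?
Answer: $\frac{1}{21474} \approx 4.6568 \cdot 10^{-5}$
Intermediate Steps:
$w{\left(k \right)} = 3 k$ ($w{\left(k \right)} = 2 k + k = 3 k$)
$B = 21609$ ($B = \left(-155 + 8\right)^{2} = \left(-147\right)^{2} = 21609$)
$\frac{1}{w{\left(t{\left(X{\left(-3 \right)} \right)} \left(-5\right) \right)} + B} = \frac{1}{3 \left(-3\right)^{2} \left(-5\right) + 21609} = \frac{1}{3 \cdot 9 \left(-5\right) + 21609} = \frac{1}{3 \left(-45\right) + 21609} = \frac{1}{-135 + 21609} = \frac{1}{21474}$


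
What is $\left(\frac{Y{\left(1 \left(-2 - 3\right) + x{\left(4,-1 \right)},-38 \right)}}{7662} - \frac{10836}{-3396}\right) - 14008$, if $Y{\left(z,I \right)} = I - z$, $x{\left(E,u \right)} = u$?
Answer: $- \frac{15183640519}{1084173} \approx -14005.0$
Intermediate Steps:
$\left(\frac{Y{\left(1 \left(-2 - 3\right) + x{\left(4,-1 \right)},-38 \right)}}{7662} - \frac{10836}{-3396}\right) - 14008 = \left(\frac{-38 - \left(1 \left(-2 - 3\right) - 1\right)}{7662} - \frac{10836}{-3396}\right) - 14008 = \left(\left(-38 - \left(1 \left(-2 - 3\right) - 1\right)\right) \frac{1}{7662} - - \frac{903}{283}\right) - 14008 = \left(\left(-38 - \left(1 \left(-5\right) - 1\right)\right) \frac{1}{7662} + \frac{903}{283}\right) - 14008 = \left(\left(-38 - \left(-5 - 1\right)\right) \frac{1}{7662} + \frac{903}{283}\right) - 14008 = \left(\left(-38 - -6\right) \frac{1}{7662} + \frac{903}{283}\right) - 14008 = \left(\left(-38 + 6\right) \frac{1}{7662} + \frac{903}{283}\right) - 14008 = \left(\left(-32\right) \frac{1}{7662} + \frac{903}{283}\right) - 14008 = \left(- \frac{16}{3831} + \frac{903}{283}\right) - 14008 = \frac{3454865}{1084173} - 14008 = - \frac{15183640519}{1084173}$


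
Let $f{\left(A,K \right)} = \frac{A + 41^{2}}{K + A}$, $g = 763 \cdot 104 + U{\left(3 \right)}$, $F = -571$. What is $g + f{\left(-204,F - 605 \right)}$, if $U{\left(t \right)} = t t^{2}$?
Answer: $\frac{109541543}{1380} \approx 79378.0$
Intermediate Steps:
$U{\left(t \right)} = t^{3}$
$g = 79379$ ($g = 763 \cdot 104 + 3^{3} = 79352 + 27 = 79379$)
$f{\left(A,K \right)} = \frac{1681 + A}{A + K}$ ($f{\left(A,K \right)} = \frac{A + 1681}{A + K} = \frac{1681 + A}{A + K}$)
$g + f{\left(-204,F - 605 \right)} = 79379 + \frac{1681 - 204}{-204 - 1176} = 79379 + \frac{1}{-204 - 1176} \cdot 1477 = 79379 + \frac{1}{-1380} \cdot 1477 = 79379 - \frac{1477}{1380} = \frac{109541543}{1380}$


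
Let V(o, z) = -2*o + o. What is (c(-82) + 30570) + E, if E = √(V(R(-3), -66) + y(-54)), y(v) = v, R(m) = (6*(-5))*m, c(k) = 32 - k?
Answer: 30684 + 12*I ≈ 30684.0 + 12.0*I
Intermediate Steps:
R(m) = -30*m
V(o, z) = -o
E = 12*I (E = √(-(-30)*(-3) - 54) = √(-1*90 - 54) = √(-90 - 54) = √(-144) = 12*I ≈ 12.0*I)
(c(-82) + 30570) + E = ((32 - 1*(-82)) + 30570) + 12*I = ((32 + 82) + 30570) + 12*I = (114 + 30570) + 12*I = 30684 + 12*I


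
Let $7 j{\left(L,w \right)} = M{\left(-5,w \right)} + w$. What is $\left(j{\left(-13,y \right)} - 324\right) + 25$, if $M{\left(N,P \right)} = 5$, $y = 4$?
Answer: $- \frac{2084}{7} \approx -297.71$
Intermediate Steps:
$j{\left(L,w \right)} = \frac{5}{7} + \frac{w}{7}$ ($j{\left(L,w \right)} = \frac{5 + w}{7} = \frac{5}{7} + \frac{w}{7}$)
$\left(j{\left(-13,y \right)} - 324\right) + 25 = \left(\left(\frac{5}{7} + \frac{1}{7} \cdot 4\right) - 324\right) + 25 = \left(\left(\frac{5}{7} + \frac{4}{7}\right) - 324\right) + 25 = \left(\frac{9}{7} - 324\right) + 25 = - \frac{2259}{7} + 25 = - \frac{2084}{7}$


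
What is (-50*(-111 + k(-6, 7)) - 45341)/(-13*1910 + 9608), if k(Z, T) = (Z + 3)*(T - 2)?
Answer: 39041/15222 ≈ 2.5648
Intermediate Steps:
k(Z, T) = (-2 + T)*(3 + Z) (k(Z, T) = (3 + Z)*(-2 + T) = (-2 + T)*(3 + Z))
(-50*(-111 + k(-6, 7)) - 45341)/(-13*1910 + 9608) = (-50*(-111 + (-6 - 2*(-6) + 3*7 + 7*(-6))) - 45341)/(-13*1910 + 9608) = (-50*(-111 + (-6 + 12 + 21 - 42)) - 45341)/(-24830 + 9608) = (-50*(-111 - 15) - 45341)/(-15222) = (-50*(-126) - 45341)*(-1/15222) = (6300 - 45341)*(-1/15222) = -39041*(-1/15222) = 39041/15222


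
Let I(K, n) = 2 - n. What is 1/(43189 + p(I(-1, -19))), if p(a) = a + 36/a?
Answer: 7/302482 ≈ 2.3142e-5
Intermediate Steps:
1/(43189 + p(I(-1, -19))) = 1/(43189 + ((2 - 1*(-19)) + 36/(2 - 1*(-19)))) = 1/(43189 + ((2 + 19) + 36/(2 + 19))) = 1/(43189 + (21 + 36/21)) = 1/(43189 + (21 + 36*(1/21))) = 1/(43189 + (21 + 12/7)) = 1/(43189 + 159/7) = 1/(302482/7) = 7/302482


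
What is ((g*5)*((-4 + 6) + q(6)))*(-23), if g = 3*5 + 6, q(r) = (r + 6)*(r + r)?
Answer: -352590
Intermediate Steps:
q(r) = 2*r*(6 + r) (q(r) = (6 + r)*(2*r) = 2*r*(6 + r))
g = 21 (g = 15 + 6 = 21)
((g*5)*((-4 + 6) + q(6)))*(-23) = ((21*5)*((-4 + 6) + 2*6*(6 + 6)))*(-23) = (105*(2 + 2*6*12))*(-23) = (105*(2 + 144))*(-23) = (105*146)*(-23) = 15330*(-23) = -352590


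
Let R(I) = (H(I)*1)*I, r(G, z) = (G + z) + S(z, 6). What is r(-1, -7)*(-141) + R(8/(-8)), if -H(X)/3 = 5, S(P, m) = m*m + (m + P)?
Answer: -3792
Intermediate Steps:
S(P, m) = P + m + m² (S(P, m) = m² + (P + m) = P + m + m²)
H(X) = -15 (H(X) = -3*5 = -15)
r(G, z) = 42 + G + 2*z (r(G, z) = (G + z) + (z + 6 + 6²) = (G + z) + (z + 6 + 36) = (G + z) + (42 + z) = 42 + G + 2*z)
R(I) = -15*I (R(I) = (-15*1)*I = -15*I)
r(-1, -7)*(-141) + R(8/(-8)) = (42 - 1 + 2*(-7))*(-141) - 120/(-8) = (42 - 1 - 14)*(-141) - 120*(-1)/8 = 27*(-141) - 15*(-1) = -3807 + 15 = -3792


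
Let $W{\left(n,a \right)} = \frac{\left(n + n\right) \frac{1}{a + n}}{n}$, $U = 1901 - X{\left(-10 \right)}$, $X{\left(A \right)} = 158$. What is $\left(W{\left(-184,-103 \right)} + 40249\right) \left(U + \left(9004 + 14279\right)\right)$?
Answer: $\frac{289086862986}{287} \approx 1.0073 \cdot 10^{9}$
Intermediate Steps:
$U = 1743$ ($U = 1901 - 158 = 1743$)
$W{\left(n,a \right)} = \frac{2}{a + n}$ ($W{\left(n,a \right)} = \frac{2 n \frac{1}{a + n}}{n} = \frac{2}{a + n}$)
$\left(W{\left(-184,-103 \right)} + 40249\right) \left(U + \left(9004 + 14279\right)\right) = \left(\frac{2}{-103 - 184} + 40249\right) \left(1743 + \left(9004 + 14279\right)\right) = \left(\frac{2}{-287} + 40249\right) \left(1743 + 23283\right) = \left(2 \left(- \frac{1}{287}\right) + 40249\right) 25026 = \left(- \frac{2}{287} + 40249\right) 25026 = \frac{11551461}{287} \cdot 25026 = \frac{289086862986}{287}$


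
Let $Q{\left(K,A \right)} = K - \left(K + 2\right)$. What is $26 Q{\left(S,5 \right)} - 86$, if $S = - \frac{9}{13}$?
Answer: $-138$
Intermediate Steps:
$S = - \frac{9}{13}$ ($S = \left(-9\right) \frac{1}{13} = - \frac{9}{13} \approx -0.69231$)
$Q{\left(K,A \right)} = -2$ ($Q{\left(K,A \right)} = K - \left(2 + K\right) = -2$)
$26 Q{\left(S,5 \right)} - 86 = 26 \left(-2\right) - 86 = -52 - 86 = -138$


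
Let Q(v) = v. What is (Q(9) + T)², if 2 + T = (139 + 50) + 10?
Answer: 42436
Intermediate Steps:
T = 197 (T = -2 + ((139 + 50) + 10) = -2 + (189 + 10) = -2 + 199 = 197)
(Q(9) + T)² = (9 + 197)² = 206² = 42436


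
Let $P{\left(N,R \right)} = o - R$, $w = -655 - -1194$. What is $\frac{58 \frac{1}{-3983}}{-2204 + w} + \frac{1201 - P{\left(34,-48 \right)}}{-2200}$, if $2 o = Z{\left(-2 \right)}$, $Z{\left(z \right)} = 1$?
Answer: $- \frac{611432071}{1167178320} \approx -0.52386$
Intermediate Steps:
$o = \frac{1}{2}$ ($o = \frac{1}{2} \cdot 1 = \frac{1}{2} \approx 0.5$)
$w = 539$ ($w = -655 + 1194 = 539$)
$P{\left(N,R \right)} = \frac{1}{2} - R$
$\frac{58 \frac{1}{-3983}}{-2204 + w} + \frac{1201 - P{\left(34,-48 \right)}}{-2200} = \frac{58 \frac{1}{-3983}}{-2204 + 539} + \frac{1201 - \left(\frac{1}{2} - -48\right)}{-2200} = \frac{58 \left(- \frac{1}{3983}\right)}{-1665} + \left(1201 - \left(\frac{1}{2} + 48\right)\right) \left(- \frac{1}{2200}\right) = \left(- \frac{58}{3983}\right) \left(- \frac{1}{1665}\right) + \left(1201 - \frac{97}{2}\right) \left(- \frac{1}{2200}\right) = \frac{58}{6631695} + \left(1201 - \frac{97}{2}\right) \left(- \frac{1}{2200}\right) = \frac{58}{6631695} + \frac{2305}{2} \left(- \frac{1}{2200}\right) = \frac{58}{6631695} - \frac{461}{880} = - \frac{611432071}{1167178320}$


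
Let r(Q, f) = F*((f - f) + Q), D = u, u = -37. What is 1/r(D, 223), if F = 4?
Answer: -1/148 ≈ -0.0067568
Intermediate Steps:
D = -37
r(Q, f) = 4*Q (r(Q, f) = 4*((f - f) + Q) = 4*(0 + Q) = 4*Q)
1/r(D, 223) = 1/(4*(-37)) = 1/(-148) = -1/148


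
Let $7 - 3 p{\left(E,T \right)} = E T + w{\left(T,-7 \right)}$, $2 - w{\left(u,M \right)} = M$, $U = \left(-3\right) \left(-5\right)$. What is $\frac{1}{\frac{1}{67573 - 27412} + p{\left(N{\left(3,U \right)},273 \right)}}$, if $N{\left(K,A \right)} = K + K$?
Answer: $- \frac{40161}{21954679} \approx -0.0018293$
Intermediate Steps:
$U = 15$
$w{\left(u,M \right)} = 2 - M$
$N{\left(K,A \right)} = 2 K$
$p{\left(E,T \right)} = - \frac{2}{3} - \frac{E T}{3}$ ($p{\left(E,T \right)} = \frac{7}{3} - \frac{E T + \left(2 - -7\right)}{3} = \frac{7}{3} - \frac{E T + \left(2 + 7\right)}{3} = \frac{7}{3} - \frac{E T + 9}{3} = \frac{7}{3} - \frac{9 + E T}{3} = \frac{7}{3} - \left(3 + \frac{E T}{3}\right) = - \frac{2}{3} - \frac{E T}{3}$)
$\frac{1}{\frac{1}{67573 - 27412} + p{\left(N{\left(3,U \right)},273 \right)}} = \frac{1}{\frac{1}{67573 - 27412} - \left(\frac{2}{3} + \frac{1}{3} \cdot 2 \cdot 3 \cdot 273\right)} = \frac{1}{\frac{1}{40161} - \left(\frac{2}{3} + 2 \cdot 273\right)} = \frac{1}{\frac{1}{40161} - \frac{1640}{3}} = \frac{1}{- \frac{21954679}{40161}} = - \frac{40161}{21954679}$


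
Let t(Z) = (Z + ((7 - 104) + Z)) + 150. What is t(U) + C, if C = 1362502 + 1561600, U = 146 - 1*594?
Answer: 2923259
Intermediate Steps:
U = -448 (U = 146 - 594 = -448)
t(Z) = 53 + 2*Z (t(Z) = (Z + (-97 + Z)) + 150 = (-97 + 2*Z) + 150 = 53 + 2*Z)
C = 2924102
t(U) + C = (53 + 2*(-448)) + 2924102 = (53 - 896) + 2924102 = -843 + 2924102 = 2923259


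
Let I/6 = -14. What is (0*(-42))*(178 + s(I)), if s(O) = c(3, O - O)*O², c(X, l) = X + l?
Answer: 0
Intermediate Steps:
I = -84 (I = 6*(-14) = -84)
s(O) = 3*O² (s(O) = (3 + (O - O))*O² = (3 + 0)*O² = 3*O²)
(0*(-42))*(178 + s(I)) = (0*(-42))*(178 + 3*(-84)²) = 0*(178 + 3*7056) = 0*(178 + 21168) = 0*21346 = 0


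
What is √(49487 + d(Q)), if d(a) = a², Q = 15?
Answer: 4*√3107 ≈ 222.96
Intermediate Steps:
√(49487 + d(Q)) = √(49487 + 15²) = √(49487 + 225) = √49712 = 4*√3107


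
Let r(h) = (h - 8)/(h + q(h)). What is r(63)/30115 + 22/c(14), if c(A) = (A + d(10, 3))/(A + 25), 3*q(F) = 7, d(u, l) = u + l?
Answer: 337625585/10624572 ≈ 31.778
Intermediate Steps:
d(u, l) = l + u
q(F) = 7/3 (q(F) = (⅓)*7 = 7/3)
r(h) = (-8 + h)/(7/3 + h) (r(h) = (h - 8)/(h + 7/3) = (-8 + h)/(7/3 + h))
c(A) = (13 + A)/(25 + A) (c(A) = (A + (3 + 10))/(A + 25) = (A + 13)/(25 + A) = (13 + A)/(25 + A))
r(63)/30115 + 22/c(14) = (3*(-8 + 63)/(7 + 3*63))/30115 + 22/(((13 + 14)/(25 + 14))) = (3*55/(7 + 189))*(1/30115) + 22/((27/39)) = (3*55/196)*(1/30115) + 22/(((1/39)*27)) = (3*(1/196)*55)*(1/30115) + 22/(9/13) = (165/196)*(1/30115) + 22*(13/9) = 33/1180508 + 286/9 = 337625585/10624572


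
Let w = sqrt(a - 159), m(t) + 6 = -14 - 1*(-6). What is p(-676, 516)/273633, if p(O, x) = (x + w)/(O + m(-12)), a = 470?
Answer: -86/31467795 - sqrt(311)/188806770 ≈ -2.8264e-6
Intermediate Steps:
m(t) = -14 (m(t) = -6 + (-14 - 1*(-6)) = -6 + (-14 + 6) = -6 - 8 = -14)
w = sqrt(311) (w = sqrt(470 - 159) = sqrt(311) ≈ 17.635)
p(O, x) = (x + sqrt(311))/(-14 + O) (p(O, x) = (x + sqrt(311))/(O - 14) = (x + sqrt(311))/(-14 + O))
p(-676, 516)/273633 = ((516 + sqrt(311))/(-14 - 676))/273633 = ((516 + sqrt(311))/(-690))*(1/273633) = -(516 + sqrt(311))/690*(1/273633) = (-86/115 - sqrt(311)/690)*(1/273633) = -86/31467795 - sqrt(311)/188806770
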